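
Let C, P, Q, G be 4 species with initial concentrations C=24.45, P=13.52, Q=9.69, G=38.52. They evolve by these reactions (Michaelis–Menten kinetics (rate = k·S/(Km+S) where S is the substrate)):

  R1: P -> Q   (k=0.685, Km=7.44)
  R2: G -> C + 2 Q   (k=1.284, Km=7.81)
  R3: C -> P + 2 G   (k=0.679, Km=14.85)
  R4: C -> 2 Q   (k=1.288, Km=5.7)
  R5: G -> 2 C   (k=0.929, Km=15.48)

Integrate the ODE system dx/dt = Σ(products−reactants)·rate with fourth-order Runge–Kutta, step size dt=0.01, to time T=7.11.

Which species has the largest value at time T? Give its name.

RK4 with dt=0.01: 711 steps to T=7.11. Trajectory (selected grid times):
t=0.00: C=24.45 P=13.52 Q=9.69 G=38.52
t=0.79: C=25.17 P=13.51 Q=13.38 G=37.83
t=1.58: C=25.88 P=13.50 Q=17.07 G=37.15
t=2.37: C=26.57 P=13.49 Q=20.76 G=36.48
t=3.16: C=27.25 P=13.49 Q=24.46 G=35.82
t=3.95: C=27.91 P=13.49 Q=28.16 G=35.18
t=4.74: C=28.56 P=13.49 Q=31.86 G=34.54
t=5.53: C=29.19 P=13.50 Q=35.56 G=33.92
t=6.32: C=29.81 P=13.50 Q=39.26 G=33.31
t=7.11: C=30.41 P=13.51 Q=42.96 G=32.71
At T=7.11: C=30.41 P=13.51 Q=42.96 G=32.71; the largest is Q.

Dominant species at T: Q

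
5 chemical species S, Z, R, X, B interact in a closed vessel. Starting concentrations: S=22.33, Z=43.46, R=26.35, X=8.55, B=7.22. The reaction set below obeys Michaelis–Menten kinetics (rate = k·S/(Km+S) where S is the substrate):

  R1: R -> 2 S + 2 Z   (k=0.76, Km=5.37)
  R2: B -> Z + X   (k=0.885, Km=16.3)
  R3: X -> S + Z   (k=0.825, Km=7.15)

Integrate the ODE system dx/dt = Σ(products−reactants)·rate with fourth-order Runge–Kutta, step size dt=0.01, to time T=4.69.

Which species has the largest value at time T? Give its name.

Dominant species at T: Z

RK4 with dt=0.01: 469 steps to T=4.69. Trajectory (selected grid times):
t=0.00: S=22.33 Z=43.46 R=26.35 X=8.55 B=7.22
t=0.52: S=23.22 Z=44.49 R=26.02 X=8.46 B=7.08
t=1.04: S=24.11 Z=45.51 R=25.69 X=8.36 B=6.94
t=1.56: S=24.99 Z=46.53 R=25.37 X=8.27 B=6.80
t=2.08: S=25.87 Z=47.55 R=25.04 X=8.17 B=6.67
t=2.61: S=26.77 Z=48.58 R=24.71 X=8.08 B=6.53
t=3.13: S=27.64 Z=49.59 R=24.39 X=7.98 B=6.40
t=3.65: S=28.51 Z=50.59 R=24.06 X=7.88 B=6.28
t=4.17: S=29.38 Z=51.58 R=23.74 X=7.79 B=6.15
t=4.69: S=30.25 Z=52.58 R=23.42 X=7.69 B=6.02
At T=4.69: S=30.25 Z=52.58 R=23.42 X=7.69 B=6.02; the largest is Z.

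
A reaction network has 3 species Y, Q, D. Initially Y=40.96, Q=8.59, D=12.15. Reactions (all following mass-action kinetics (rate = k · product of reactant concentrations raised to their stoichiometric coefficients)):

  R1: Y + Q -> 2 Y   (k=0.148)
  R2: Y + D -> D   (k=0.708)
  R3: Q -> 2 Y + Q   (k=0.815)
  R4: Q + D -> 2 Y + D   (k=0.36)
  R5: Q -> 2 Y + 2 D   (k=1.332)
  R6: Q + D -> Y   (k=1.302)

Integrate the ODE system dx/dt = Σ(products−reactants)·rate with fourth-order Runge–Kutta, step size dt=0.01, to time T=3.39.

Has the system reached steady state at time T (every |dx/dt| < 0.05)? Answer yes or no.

Steady state at T: yes

RK4 with dt=0.01: 339 steps to T=3.39. Trajectory (selected grid times):
t=0.00: Y=40.96 Q=8.59 D=12.15
t=0.38: Y=5.45 Q=0.01 D=8.29
t=0.75: Y=0.62 Q=0.00 D=8.29
t=1.13: Y=0.07 Q=0.00 D=8.29
t=1.51: Y=0.01 Q=0.00 D=8.29
t=1.88: Y=0.00 Q=0.00 D=8.29
t=2.26: Y=0.00 Q=0.00 D=8.29
t=2.64: Y=0.00 Q=0.00 D=8.29
t=3.01: Y=0.00 Q=0.00 D=8.29
t=3.39: Y=0.00 Q=0.00 D=8.29
Rates at T: R1=0.0000, R2=0.0000, R3=0.0000, R4=0.0000, R5=0.0000, R6=0.0000
dx/dt at T (Σ net stoichiometry × rate): Y=-0.0000, Q=-0.0000, D=-0.0000
Largest |dx/dt| is |-0.0000| (Y) < 0.05 → steady.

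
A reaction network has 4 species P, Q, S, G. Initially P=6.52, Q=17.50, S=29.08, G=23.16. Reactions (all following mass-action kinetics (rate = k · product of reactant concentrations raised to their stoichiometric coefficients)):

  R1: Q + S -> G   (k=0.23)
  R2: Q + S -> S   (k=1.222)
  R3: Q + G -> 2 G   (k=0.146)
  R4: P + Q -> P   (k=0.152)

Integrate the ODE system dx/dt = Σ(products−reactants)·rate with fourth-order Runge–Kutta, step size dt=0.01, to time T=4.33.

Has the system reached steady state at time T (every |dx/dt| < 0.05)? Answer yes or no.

RK4 with dt=0.01: 433 steps to T=4.33. Trajectory (selected grid times):
t=0.00: P=6.52 Q=17.50 S=29.08 G=23.16
t=0.48: P=6.52 Q=0.00 S=26.59 G=27.07
t=0.96: P=6.52 Q=0.00 S=26.59 G=27.07
t=1.44: P=6.52 Q=0.00 S=26.59 G=27.07
t=1.92: P=6.52 Q=0.00 S=26.59 G=27.07
t=2.41: P=6.52 Q=0.00 S=26.59 G=27.07
t=2.89: P=6.52 Q=0.00 S=26.59 G=27.07
t=3.37: P=6.52 Q=0.00 S=26.59 G=27.07
t=3.85: P=6.52 Q=0.00 S=26.59 G=27.07
t=4.33: P=6.52 Q=0.00 S=26.59 G=27.07
Rates at T: R1=0.0000, R2=0.0000, R3=0.0000, R4=0.0000
dx/dt at T (Σ net stoichiometry × rate): P=+0.0000, Q=-0.0000, S=-0.0000, G=+0.0000
Largest |dx/dt| is |-0.0000| (Q) < 0.05 → steady.

Steady state at T: yes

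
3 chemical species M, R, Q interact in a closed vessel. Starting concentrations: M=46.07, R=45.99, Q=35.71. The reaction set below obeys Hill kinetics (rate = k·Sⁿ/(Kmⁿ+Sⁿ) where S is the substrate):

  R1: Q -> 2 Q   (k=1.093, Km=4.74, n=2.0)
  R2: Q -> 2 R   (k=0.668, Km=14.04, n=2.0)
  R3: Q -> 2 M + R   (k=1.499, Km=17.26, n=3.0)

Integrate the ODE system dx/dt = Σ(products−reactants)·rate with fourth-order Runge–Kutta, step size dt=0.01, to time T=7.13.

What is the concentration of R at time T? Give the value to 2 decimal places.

RK4 with dt=0.01: 713 steps to T=7.13. Trajectory (selected grid times):
t=0.00: M=46.07 R=45.99 Q=35.71
t=0.79: M=48.19 R=47.96 Q=35.04
t=1.58: M=50.30 R=49.92 Q=34.38
t=2.38: M=52.42 R=51.90 Q=33.72
t=3.17: M=54.50 R=53.84 Q=33.08
t=3.96: M=56.57 R=55.76 Q=32.45
t=4.75: M=58.62 R=57.67 Q=31.82
t=5.55: M=60.68 R=59.59 Q=31.20
t=6.34: M=62.70 R=61.48 Q=30.60
t=7.13: M=64.70 R=63.35 Q=30.01
Read off R at T=7.13: 63.35

R at T = 63.35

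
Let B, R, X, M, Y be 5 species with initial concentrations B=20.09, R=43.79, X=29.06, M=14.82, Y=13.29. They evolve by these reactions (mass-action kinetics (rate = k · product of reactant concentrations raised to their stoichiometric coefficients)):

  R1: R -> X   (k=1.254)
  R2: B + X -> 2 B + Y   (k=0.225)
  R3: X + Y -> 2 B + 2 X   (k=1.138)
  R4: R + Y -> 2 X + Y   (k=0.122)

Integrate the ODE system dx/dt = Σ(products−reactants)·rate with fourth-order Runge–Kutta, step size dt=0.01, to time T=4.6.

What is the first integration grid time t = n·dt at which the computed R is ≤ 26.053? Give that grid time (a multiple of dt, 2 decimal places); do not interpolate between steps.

RK4 with dt=0.01: 460 steps to T=4.6. Trajectory (selected grid times):
t=0.00: B=20.09 R=43.79 X=29.06 M=14.82 Y=13.29
t=0.13: B=338.03 R=27.07 X=24.30 M=14.82 Y=45.57
t=0.14: B=382.09 R=25.19 X=21.79 M=14.82 Y=51.50
t=0.51: B=894.62 R=0.14 X=0.09 M=14.82 Y=120.56
t=1.02: B=897.22 R=0.00 X=0.00 M=14.82 Y=120.91
t=1.53: B=897.22 R=0.00 X=0.00 M=14.82 Y=120.91
t=2.04: B=897.22 R=0.00 X=0.00 M=14.82 Y=120.91
t=2.56: B=897.22 R=0.00 X=0.00 M=14.82 Y=120.91
t=3.07: B=897.22 R=0.00 X=0.00 M=14.82 Y=120.91
t=3.58: B=897.22 R=0.00 X=0.00 M=14.82 Y=120.91
t=4.09: B=897.22 R=0.00 X=0.00 M=14.82 Y=120.91
t=4.60: B=897.22 R=0.00 X=0.00 M=14.82 Y=120.91
R(0.13)=27.068 > 26.053 but R(0.14)=25.194 ≤ 26.053, so the first grid time is t=0.14.

Threshold first reached at t = 0.14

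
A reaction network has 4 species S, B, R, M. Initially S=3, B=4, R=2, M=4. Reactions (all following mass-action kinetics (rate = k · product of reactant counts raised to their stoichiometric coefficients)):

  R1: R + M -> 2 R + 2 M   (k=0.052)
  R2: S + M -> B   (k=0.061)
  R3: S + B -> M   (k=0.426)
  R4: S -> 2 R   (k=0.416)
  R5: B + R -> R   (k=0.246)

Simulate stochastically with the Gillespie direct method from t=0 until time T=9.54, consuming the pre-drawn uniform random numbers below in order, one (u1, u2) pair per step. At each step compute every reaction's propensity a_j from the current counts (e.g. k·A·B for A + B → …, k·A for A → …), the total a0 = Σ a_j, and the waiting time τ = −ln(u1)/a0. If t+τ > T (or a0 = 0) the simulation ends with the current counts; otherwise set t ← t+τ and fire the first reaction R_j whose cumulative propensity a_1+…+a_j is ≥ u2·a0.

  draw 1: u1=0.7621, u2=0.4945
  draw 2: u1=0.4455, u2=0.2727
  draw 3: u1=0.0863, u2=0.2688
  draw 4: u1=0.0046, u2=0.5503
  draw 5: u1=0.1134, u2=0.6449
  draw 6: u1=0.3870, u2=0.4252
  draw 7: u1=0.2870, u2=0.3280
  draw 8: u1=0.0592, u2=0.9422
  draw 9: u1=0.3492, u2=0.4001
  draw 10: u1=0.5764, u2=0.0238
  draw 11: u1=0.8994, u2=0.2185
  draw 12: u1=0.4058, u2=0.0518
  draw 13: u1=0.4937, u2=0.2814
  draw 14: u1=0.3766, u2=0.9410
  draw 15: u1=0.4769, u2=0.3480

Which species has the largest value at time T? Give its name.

t=0.000: S=3 B=4 R=2 M=4
Draw 1: a1=0.416, a2=0.732, a3=5.112, a4=1.248, a5=1.968, a0=9.476; τ=−ln(0.7621)/9.476=0.029 → t=0.029; u2·a0=0.4945·9.476=4.686; a1+a2=1.148 < 4.686 ≤ a1+…+a3=6.260 → R3 fires; S=2 B=3 R=2 M=5
Draw 2: a1=0.520, a2=0.610, a3=2.556, a4=0.832, a5=1.476, a0=5.994; τ=−ln(0.4455)/5.994=0.135 → t=0.164; u2·a0=0.2727·5.994=1.635; a1+a2=1.130 < 1.635 ≤ a1+…+a3=3.686 → R3 fires; S=1 B=2 R=2 M=6
Draw 3: a1=0.624, a2=0.366, a3=0.852, a4=0.416, a5=0.984, a0=3.242; τ=−ln(0.0863)/3.242=0.756 → t=0.919; u2·a0=0.2688·3.242=0.871; a1=0.624 < 0.871 ≤ a1+a2=0.990 → R2 fires; S=0 B=3 R=2 M=5
Draw 4: a1=0.520, a2=0.000, a3=0.000, a4=0.000, a5=1.476, a0=1.996; τ=−ln(0.0046)/1.996=2.696 → t=3.615; u2·a0=0.5503·1.996=1.098; a1+…+a4=0.520 < 1.098 ≤ a1+…+a5=1.996 → R5 fires; S=0 B=2 R=2 M=5
Draw 5: a1=0.520, a2=0.000, a3=0.000, a4=0.000, a5=0.984, a0=1.504; τ=−ln(0.1134)/1.504=1.447 → t=5.063; u2·a0=0.6449·1.504=0.970; a1+…+a4=0.520 < 0.970 ≤ a1+…+a5=1.504 → R5 fires; S=0 B=1 R=2 M=5
Draw 6: a1=0.520, a2=0.000, a3=0.000, a4=0.000, a5=0.492, a0=1.012; τ=−ln(0.3870)/1.012=0.938 → t=6.001; u2·a0=0.4252·1.012=0.430 ≤ a1=0.520 → R1 fires; S=0 B=1 R=3 M=6
Draw 7: a1=0.936, a2=0.000, a3=0.000, a4=0.000, a5=0.738, a0=1.674; τ=−ln(0.2870)/1.674=0.746 → t=6.747; u2·a0=0.3280·1.674=0.549 ≤ a1=0.936 → R1 fires; S=0 B=1 R=4 M=7
Draw 8: a1=1.456, a2=0.000, a3=0.000, a4=0.000, a5=0.984, a0=2.440; τ=−ln(0.0592)/2.440=1.159 → t=7.905; u2·a0=0.9422·2.440=2.299; a1+…+a4=1.456 < 2.299 ≤ a1+…+a5=2.440 → R5 fires; S=0 B=0 R=4 M=7
Draw 9: a1=1.456, a2=0.000, a3=0.000, a4=0.000, a5=0.000, a0=1.456; τ=−ln(0.3492)/1.456=0.723 → t=8.628; u2·a0=0.4001·1.456=0.583 ≤ a1=1.456 → R1 fires; S=0 B=0 R=5 M=8
Draw 10: a1=2.080, a2=0.000, a3=0.000, a4=0.000, a5=0.000, a0=2.080; τ=−ln(0.5764)/2.080=0.265 → t=8.893; u2·a0=0.0238·2.080=0.050 ≤ a1=2.080 → R1 fires; S=0 B=0 R=6 M=9
Draw 11: a1=2.808, a2=0.000, a3=0.000, a4=0.000, a5=0.000, a0=2.808; τ=−ln(0.8994)/2.808=0.038 → t=8.930; u2·a0=0.2185·2.808=0.614 ≤ a1=2.808 → R1 fires; S=0 B=0 R=7 M=10
Draw 12: a1=3.640, a2=0.000, a3=0.000, a4=0.000, a5=0.000, a0=3.640; τ=−ln(0.4058)/3.640=0.248 → t=9.178; u2·a0=0.0518·3.640=0.189 ≤ a1=3.640 → R1 fires; S=0 B=0 R=8 M=11
Draw 13: a1=4.576, a2=0.000, a3=0.000, a4=0.000, a5=0.000, a0=4.576; τ=−ln(0.4937)/4.576=0.154 → t=9.332; u2·a0=0.2814·4.576=1.288 ≤ a1=4.576 → R1 fires; S=0 B=0 R=9 M=12
Draw 14: a1=5.616, a2=0.000, a3=0.000, a4=0.000, a5=0.000, a0=5.616; τ=−ln(0.3766)/5.616=0.174 → t=9.506; u2·a0=0.9410·5.616=5.285 ≤ a1=5.616 → R1 fires; S=0 B=0 R=10 M=13
Draw 15: a1=6.760, a2=0.000, a3=0.000, a4=0.000, a5=0.000, a0=6.760; τ=−ln(0.4769)/6.760=0.110 → t=9.616 > T=9.54: stop.
At T=9.54: S=0 B=0 R=10 M=13; the largest is M.

Dominant species at T: M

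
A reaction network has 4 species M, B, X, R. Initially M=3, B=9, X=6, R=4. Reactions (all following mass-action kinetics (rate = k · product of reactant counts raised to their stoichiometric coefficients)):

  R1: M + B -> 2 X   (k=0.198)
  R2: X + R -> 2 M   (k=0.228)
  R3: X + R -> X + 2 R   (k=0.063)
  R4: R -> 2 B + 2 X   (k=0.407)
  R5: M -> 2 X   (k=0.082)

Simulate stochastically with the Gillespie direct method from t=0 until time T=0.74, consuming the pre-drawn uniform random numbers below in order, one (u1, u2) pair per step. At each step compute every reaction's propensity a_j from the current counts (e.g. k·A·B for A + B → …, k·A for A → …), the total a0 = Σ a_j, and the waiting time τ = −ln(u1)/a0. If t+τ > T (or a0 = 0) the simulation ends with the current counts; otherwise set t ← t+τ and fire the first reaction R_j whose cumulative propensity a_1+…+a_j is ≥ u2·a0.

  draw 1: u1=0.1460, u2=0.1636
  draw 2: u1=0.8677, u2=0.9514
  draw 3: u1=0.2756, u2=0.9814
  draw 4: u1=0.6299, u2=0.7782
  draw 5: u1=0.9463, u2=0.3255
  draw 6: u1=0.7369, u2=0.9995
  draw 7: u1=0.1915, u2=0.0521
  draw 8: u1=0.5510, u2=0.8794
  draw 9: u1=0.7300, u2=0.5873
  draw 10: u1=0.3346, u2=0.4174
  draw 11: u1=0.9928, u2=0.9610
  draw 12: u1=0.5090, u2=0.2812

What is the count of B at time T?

B at T = 11

t=0.000: M=3 B=9 X=6 R=4
Draw 1: a1=5.346, a2=5.472, a3=1.512, a4=1.628, a5=0.246, a0=14.204; τ=−ln(0.1460)/14.204=0.135 → t=0.135; u2·a0=0.1636·14.204=2.324 ≤ a1=5.346 → R1 fires; M=2 B=8 X=8 R=4
Draw 2: a1=3.168, a2=7.296, a3=2.016, a4=1.628, a5=0.164, a0=14.272; τ=−ln(0.8677)/14.272=0.010 → t=0.145; u2·a0=0.9514·14.272=13.578; a1+…+a3=12.480 < 13.578 ≤ a1+…+a4=14.108 → R4 fires; M=2 B=10 X=10 R=3
Draw 3: a1=3.960, a2=6.840, a3=1.890, a4=1.221, a5=0.164, a0=14.075; τ=−ln(0.2756)/14.075=0.092 → t=0.237; u2·a0=0.9814·14.075=13.813; a1+…+a3=12.690 < 13.813 ≤ a1+…+a4=13.911 → R4 fires; M=2 B=12 X=12 R=2
Draw 4: a1=4.752, a2=5.472, a3=1.512, a4=0.814, a5=0.164, a0=12.714; τ=−ln(0.6299)/12.714=0.036 → t=0.273; u2·a0=0.7782·12.714=9.894; a1=4.752 < 9.894 ≤ a1+a2=10.224 → R2 fires; M=4 B=12 X=11 R=1
Draw 5: a1=9.504, a2=2.508, a3=0.693, a4=0.407, a5=0.328, a0=13.440; τ=−ln(0.9463)/13.440=0.004 → t=0.277; u2·a0=0.3255·13.440=4.375 ≤ a1=9.504 → R1 fires; M=3 B=11 X=13 R=1
Draw 6: a1=6.534, a2=2.964, a3=0.819, a4=0.407, a5=0.246, a0=10.970; τ=−ln(0.7369)/10.970=0.028 → t=0.305; u2·a0=0.9995·10.970=10.965; a1+…+a4=10.724 < 10.965 ≤ a1+…+a5=10.970 → R5 fires; M=2 B=11 X=15 R=1
Draw 7: a1=4.356, a2=3.420, a3=0.945, a4=0.407, a5=0.164, a0=9.292; τ=−ln(0.1915)/9.292=0.178 → t=0.483; u2·a0=0.0521·9.292=0.484 ≤ a1=4.356 → R1 fires; M=1 B=10 X=17 R=1
Draw 8: a1=1.980, a2=3.876, a3=1.071, a4=0.407, a5=0.082, a0=7.416; τ=−ln(0.5510)/7.416=0.080 → t=0.564; u2·a0=0.8794·7.416=6.522; a1+a2=5.856 < 6.522 ≤ a1+…+a3=6.927 → R3 fires; M=1 B=10 X=17 R=2
Draw 9: a1=1.980, a2=7.752, a3=2.142, a4=0.814, a5=0.082, a0=12.770; τ=−ln(0.7300)/12.770=0.025 → t=0.588; u2·a0=0.5873·12.770=7.500; a1=1.980 < 7.500 ≤ a1+a2=9.732 → R2 fires; M=3 B=10 X=16 R=1
Draw 10: a1=5.940, a2=3.648, a3=1.008, a4=0.407, a5=0.246, a0=11.249; τ=−ln(0.3346)/11.249=0.097 → t=0.685; u2·a0=0.4174·11.249=4.695 ≤ a1=5.940 → R1 fires; M=2 B=9 X=18 R=1
Draw 11: a1=3.564, a2=4.104, a3=1.134, a4=0.407, a5=0.164, a0=9.373; τ=−ln(0.9928)/9.373=0.001 → t=0.686; u2·a0=0.9610·9.373=9.007; a1+…+a3=8.802 < 9.007 ≤ a1+…+a4=9.209 → R4 fires; M=2 B=11 X=20 R=0
Draw 12: a1=4.356, a2=0.000, a3=0.000, a4=0.000, a5=0.164, a0=4.520; τ=−ln(0.5090)/4.520=0.149 → t=0.836 > T=0.74: stop.
Read off B at T=0.74: 11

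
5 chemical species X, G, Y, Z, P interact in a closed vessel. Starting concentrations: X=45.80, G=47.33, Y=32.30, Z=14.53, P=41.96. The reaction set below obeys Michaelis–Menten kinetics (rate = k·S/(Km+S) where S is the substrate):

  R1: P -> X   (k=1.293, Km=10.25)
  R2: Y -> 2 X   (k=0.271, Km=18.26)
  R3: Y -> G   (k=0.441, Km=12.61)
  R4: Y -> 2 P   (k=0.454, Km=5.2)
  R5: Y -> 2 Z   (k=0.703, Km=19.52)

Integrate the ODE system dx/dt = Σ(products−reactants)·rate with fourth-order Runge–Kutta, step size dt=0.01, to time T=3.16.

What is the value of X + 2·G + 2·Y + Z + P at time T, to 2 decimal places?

Value at T = 261.55

Check how each reaction changes W = X + 2·G + 2·Y + Z + P (weight of products minus weight of reactants):
R1: P -> X: (1·1) − (1·1) = 1 − 1 = 0
R2: Y -> 2 X: (1·2) − (2·1) = 2 − 2 = 0
R3: Y -> G: (2·1) − (2·1) = 2 − 2 = 0
R4: Y -> 2 P: (1·2) − (2·1) = 2 − 2 = 0
R5: Y -> 2 Z: (1·2) − (2·1) = 2 − 2 = 0
Every reaction leaves W unchanged, so W is conserved and no simulation is needed: W(T) = W(0) = 45.80 + 2·47.33 + 2·32.30 + 14.53 + 41.96 = 261.55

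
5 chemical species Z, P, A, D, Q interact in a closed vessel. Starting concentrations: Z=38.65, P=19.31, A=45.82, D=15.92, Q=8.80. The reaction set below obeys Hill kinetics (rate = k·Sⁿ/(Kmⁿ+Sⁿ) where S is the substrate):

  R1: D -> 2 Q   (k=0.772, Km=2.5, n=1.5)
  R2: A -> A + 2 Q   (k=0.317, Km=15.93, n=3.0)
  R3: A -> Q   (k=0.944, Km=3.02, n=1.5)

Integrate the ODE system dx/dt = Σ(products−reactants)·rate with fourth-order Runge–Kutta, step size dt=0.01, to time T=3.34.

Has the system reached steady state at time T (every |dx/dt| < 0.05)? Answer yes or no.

RK4 with dt=0.01: 334 steps to T=3.34. Trajectory (selected grid times):
t=0.00: Z=38.65 P=19.31 A=45.82 D=15.92 Q=8.80
t=0.37: Z=38.65 P=19.31 A=45.48 D=15.65 Q=9.91
t=0.74: Z=38.65 P=19.31 A=45.13 D=15.38 Q=11.01
t=1.11: Z=38.65 P=19.31 A=44.79 D=15.12 Q=12.11
t=1.48: Z=38.65 P=19.31 A=44.45 D=14.85 Q=13.22
t=1.86: Z=38.65 P=19.31 A=44.09 D=14.57 Q=14.35
t=2.23: Z=38.65 P=19.31 A=43.75 D=14.31 Q=15.45
t=2.60: Z=38.65 P=19.31 A=43.41 D=14.04 Q=16.55
t=2.97: Z=38.65 P=19.31 A=43.07 D=13.78 Q=17.64
t=3.34: Z=38.65 P=19.31 A=42.72 D=13.51 Q=18.74
Rates at T: R1=0.7151, R2=0.3014, R3=0.9266
dx/dt at T (Σ net stoichiometry × rate): Z=+0.0000, P=+0.0000, A=-0.9266, D=-0.7151, Q=+2.9595
Largest |dx/dt| is |+2.9595| (Q) ≥ 0.05 → not steady.

Steady state at T: no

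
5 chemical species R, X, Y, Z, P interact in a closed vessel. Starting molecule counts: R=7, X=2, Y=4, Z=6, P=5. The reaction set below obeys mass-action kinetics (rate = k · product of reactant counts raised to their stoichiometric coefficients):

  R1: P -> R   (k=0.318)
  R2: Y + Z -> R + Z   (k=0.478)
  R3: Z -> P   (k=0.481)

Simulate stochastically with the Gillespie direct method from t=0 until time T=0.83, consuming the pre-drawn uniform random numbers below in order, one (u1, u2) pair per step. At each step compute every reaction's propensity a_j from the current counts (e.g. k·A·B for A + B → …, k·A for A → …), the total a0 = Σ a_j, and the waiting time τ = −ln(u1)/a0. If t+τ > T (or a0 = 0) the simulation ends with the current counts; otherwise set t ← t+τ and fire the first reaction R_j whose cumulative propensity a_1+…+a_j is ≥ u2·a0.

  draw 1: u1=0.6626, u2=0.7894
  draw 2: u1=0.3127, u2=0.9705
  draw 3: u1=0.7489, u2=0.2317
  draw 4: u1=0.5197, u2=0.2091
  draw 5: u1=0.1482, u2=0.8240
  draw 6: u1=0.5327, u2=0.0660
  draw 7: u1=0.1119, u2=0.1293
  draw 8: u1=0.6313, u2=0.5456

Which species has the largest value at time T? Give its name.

t=0.000: R=7 X=2 Y=4 Z=6 P=5
Draw 1: a1=1.590, a2=11.472, a3=2.886, a0=15.948; τ=−ln(0.6626)/15.948=0.026 → t=0.026; u2·a0=0.7894·15.948=12.589; a1=1.590 < 12.589 ≤ a1+a2=13.062 → R2 fires; R=8 X=2 Y=3 Z=6 P=5
Draw 2: a1=1.590, a2=8.604, a3=2.886, a0=13.080; τ=−ln(0.3127)/13.080=0.089 → t=0.115; u2·a0=0.9705·13.080=12.694; a1+a2=10.194 < 12.694 ≤ a1+…+a3=13.080 → R3 fires; R=8 X=2 Y=3 Z=5 P=6
Draw 3: a1=1.908, a2=7.170, a3=2.405, a0=11.483; τ=−ln(0.7489)/11.483=0.025 → t=0.140; u2·a0=0.2317·11.483=2.661; a1=1.908 < 2.661 ≤ a1+a2=9.078 → R2 fires; R=9 X=2 Y=2 Z=5 P=6
Draw 4: a1=1.908, a2=4.780, a3=2.405, a0=9.093; τ=−ln(0.5197)/9.093=0.072 → t=0.212; u2·a0=0.2091·9.093=1.901 ≤ a1=1.908 → R1 fires; R=10 X=2 Y=2 Z=5 P=5
Draw 5: a1=1.590, a2=4.780, a3=2.405, a0=8.775; τ=−ln(0.1482)/8.775=0.218 → t=0.429; u2·a0=0.8240·8.775=7.231; a1+a2=6.370 < 7.231 ≤ a1+…+a3=8.775 → R3 fires; R=10 X=2 Y=2 Z=4 P=6
Draw 6: a1=1.908, a2=3.824, a3=1.924, a0=7.656; τ=−ln(0.5327)/7.656=0.082 → t=0.512; u2·a0=0.0660·7.656=0.505 ≤ a1=1.908 → R1 fires; R=11 X=2 Y=2 Z=4 P=5
Draw 7: a1=1.590, a2=3.824, a3=1.924, a0=7.338; τ=−ln(0.1119)/7.338=0.298 → t=0.810; u2·a0=0.1293·7.338=0.949 ≤ a1=1.590 → R1 fires; R=12 X=2 Y=2 Z=4 P=4
Draw 8: a1=1.272, a2=3.824, a3=1.924, a0=7.020; τ=−ln(0.6313)/7.020=0.066 → t=0.876 > T=0.83: stop.
At T=0.83: R=12 X=2 Y=2 Z=4 P=4; the largest is R.

Dominant species at T: R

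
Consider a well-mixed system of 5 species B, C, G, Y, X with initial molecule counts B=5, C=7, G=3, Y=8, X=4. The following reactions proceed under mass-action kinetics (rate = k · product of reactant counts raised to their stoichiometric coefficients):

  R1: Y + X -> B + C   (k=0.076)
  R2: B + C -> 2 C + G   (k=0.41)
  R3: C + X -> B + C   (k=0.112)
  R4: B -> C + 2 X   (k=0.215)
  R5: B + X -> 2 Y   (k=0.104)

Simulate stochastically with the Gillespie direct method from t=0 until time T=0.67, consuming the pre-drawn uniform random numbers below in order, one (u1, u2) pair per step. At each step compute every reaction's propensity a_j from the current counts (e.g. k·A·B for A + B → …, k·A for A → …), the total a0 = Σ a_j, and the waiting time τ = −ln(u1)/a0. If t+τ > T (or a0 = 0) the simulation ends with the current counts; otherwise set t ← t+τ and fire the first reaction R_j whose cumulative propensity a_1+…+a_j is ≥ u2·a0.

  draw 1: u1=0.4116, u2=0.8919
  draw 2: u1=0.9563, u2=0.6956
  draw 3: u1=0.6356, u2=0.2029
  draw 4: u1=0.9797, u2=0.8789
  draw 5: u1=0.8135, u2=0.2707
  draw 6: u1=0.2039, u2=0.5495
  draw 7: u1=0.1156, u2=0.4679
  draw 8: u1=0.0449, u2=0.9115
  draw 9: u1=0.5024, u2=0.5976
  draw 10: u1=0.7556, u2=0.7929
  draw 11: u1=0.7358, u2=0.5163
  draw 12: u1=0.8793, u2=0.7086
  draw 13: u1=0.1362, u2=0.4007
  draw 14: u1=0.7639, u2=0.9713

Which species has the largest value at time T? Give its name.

t=0.000: B=5 C=7 G=3 Y=8 X=4
Draw 1: a1=2.432, a2=14.350, a3=3.136, a4=1.075, a5=2.080, a0=23.073; τ=−ln(0.4116)/23.073=0.038 → t=0.038; u2·a0=0.8919·23.073=20.579; a1+…+a3=19.918 < 20.579 ≤ a1+…+a4=20.993 → R4 fires; B=4 C=8 G=3 Y=8 X=6
Draw 2: a1=3.648, a2=13.120, a3=5.376, a4=0.860, a5=2.496, a0=25.500; τ=−ln(0.9563)/25.500=0.002 → t=0.040; u2·a0=0.6956·25.500=17.738; a1+a2=16.768 < 17.738 ≤ a1+…+a3=22.144 → R3 fires; B=5 C=8 G=3 Y=8 X=5
Draw 3: a1=3.040, a2=16.400, a3=4.480, a4=1.075, a5=2.600, a0=27.595; τ=−ln(0.6356)/27.595=0.016 → t=0.057; u2·a0=0.2029·27.595=5.599; a1=3.040 < 5.599 ≤ a1+a2=19.440 → R2 fires; B=4 C=9 G=4 Y=8 X=5
Draw 4: a1=3.040, a2=14.760, a3=5.040, a4=0.860, a5=2.080, a0=25.780; τ=−ln(0.9797)/25.780=0.001 → t=0.057; u2·a0=0.8789·25.780=22.658; a1+a2=17.800 < 22.658 ≤ a1+…+a3=22.840 → R3 fires; B=5 C=9 G=4 Y=8 X=4
Draw 5: a1=2.432, a2=18.450, a3=4.032, a4=1.075, a5=2.080, a0=28.069; τ=−ln(0.8135)/28.069=0.007 → t=0.065; u2·a0=0.2707·28.069=7.598; a1=2.432 < 7.598 ≤ a1+a2=20.882 → R2 fires; B=4 C=10 G=5 Y=8 X=4
Draw 6: a1=2.432, a2=16.400, a3=4.480, a4=0.860, a5=1.664, a0=25.836; τ=−ln(0.2039)/25.836=0.062 → t=0.126; u2·a0=0.5495·25.836=14.197; a1=2.432 < 14.197 ≤ a1+a2=18.832 → R2 fires; B=3 C=11 G=6 Y=8 X=4
Draw 7: a1=2.432, a2=13.530, a3=4.928, a4=0.645, a5=1.248, a0=22.783; τ=−ln(0.1156)/22.783=0.095 → t=0.221; u2·a0=0.4679·22.783=10.660; a1=2.432 < 10.660 ≤ a1+a2=15.962 → R2 fires; B=2 C=12 G=7 Y=8 X=4
Draw 8: a1=2.432, a2=9.840, a3=5.376, a4=0.430, a5=0.832, a0=18.910; τ=−ln(0.0449)/18.910=0.164 → t=0.385; u2·a0=0.9115·18.910=17.236; a1+a2=12.272 < 17.236 ≤ a1+…+a3=17.648 → R3 fires; B=3 C=12 G=7 Y=8 X=3
Draw 9: a1=1.824, a2=14.760, a3=4.032, a4=0.645, a5=0.936, a0=22.197; τ=−ln(0.5024)/22.197=0.031 → t=0.416; u2·a0=0.5976·22.197=13.265; a1=1.824 < 13.265 ≤ a1+a2=16.584 → R2 fires; B=2 C=13 G=8 Y=8 X=3
Draw 10: a1=1.824, a2=10.660, a3=4.368, a4=0.430, a5=0.624, a0=17.906; τ=−ln(0.7556)/17.906=0.016 → t=0.432; u2·a0=0.7929·17.906=14.198; a1+a2=12.484 < 14.198 ≤ a1+…+a3=16.852 → R3 fires; B=3 C=13 G=8 Y=8 X=2
Draw 11: a1=1.216, a2=15.990, a3=2.912, a4=0.645, a5=0.624, a0=21.387; τ=−ln(0.7358)/21.387=0.014 → t=0.446; u2·a0=0.5163·21.387=11.042; a1=1.216 < 11.042 ≤ a1+a2=17.206 → R2 fires; B=2 C=14 G=9 Y=8 X=2
Draw 12: a1=1.216, a2=11.480, a3=3.136, a4=0.430, a5=0.416, a0=16.678; τ=−ln(0.8793)/16.678=0.008 → t=0.454; u2·a0=0.7086·16.678=11.818; a1=1.216 < 11.818 ≤ a1+a2=12.696 → R2 fires; B=1 C=15 G=10 Y=8 X=2
Draw 13: a1=1.216, a2=6.150, a3=3.360, a4=0.215, a5=0.208, a0=11.149; τ=−ln(0.1362)/11.149=0.179 → t=0.633; u2·a0=0.4007·11.149=4.467; a1=1.216 < 4.467 ≤ a1+a2=7.366 → R2 fires; B=0 C=16 G=11 Y=8 X=2
Draw 14: a1=1.216, a2=0.000, a3=3.584, a4=0.000, a5=0.000, a0=4.800; τ=−ln(0.7639)/4.800=0.056 → t=0.689 > T=0.67: stop.
At T=0.67: B=0 C=16 G=11 Y=8 X=2; the largest is C.

Dominant species at T: C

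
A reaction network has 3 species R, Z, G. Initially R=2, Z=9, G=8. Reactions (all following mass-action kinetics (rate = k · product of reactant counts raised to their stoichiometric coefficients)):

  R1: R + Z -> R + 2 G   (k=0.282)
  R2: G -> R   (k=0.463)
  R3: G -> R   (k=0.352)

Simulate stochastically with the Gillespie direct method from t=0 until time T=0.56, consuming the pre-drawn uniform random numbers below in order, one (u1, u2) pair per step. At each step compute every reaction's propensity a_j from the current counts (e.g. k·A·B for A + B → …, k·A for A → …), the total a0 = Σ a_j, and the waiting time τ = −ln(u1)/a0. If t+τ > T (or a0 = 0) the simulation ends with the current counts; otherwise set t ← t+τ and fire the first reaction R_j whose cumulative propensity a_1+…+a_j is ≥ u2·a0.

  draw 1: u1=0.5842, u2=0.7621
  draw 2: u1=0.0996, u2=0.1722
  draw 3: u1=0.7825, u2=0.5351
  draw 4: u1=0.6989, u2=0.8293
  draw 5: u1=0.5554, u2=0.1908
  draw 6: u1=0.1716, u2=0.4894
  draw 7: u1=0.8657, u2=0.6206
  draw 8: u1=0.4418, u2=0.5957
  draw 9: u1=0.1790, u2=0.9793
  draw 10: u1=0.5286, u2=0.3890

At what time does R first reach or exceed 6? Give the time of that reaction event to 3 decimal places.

t=0.000: R=2 Z=9 G=8
Draw 1: a1=5.076, a2=3.704, a3=2.816, a0=11.596; τ=−ln(0.5842)/11.596=0.046 → t=0.046; u2·a0=0.7621·11.596=8.837; a1+a2=8.780 < 8.837 ≤ a1+…+a3=11.596 → R3 fires; R=3 Z=9 G=7
Draw 2: a1=7.614, a2=3.241, a3=2.464, a0=13.319; τ=−ln(0.0996)/13.319=0.173 → t=0.220; u2·a0=0.1722·13.319=2.294 ≤ a1=7.614 → R1 fires; R=3 Z=8 G=9
Draw 3: a1=6.768, a2=4.167, a3=3.168, a0=14.103; τ=−ln(0.7825)/14.103=0.017 → t=0.237; u2·a0=0.5351·14.103=7.547; a1=6.768 < 7.547 ≤ a1+a2=10.935 → R2 fires; R=4 Z=8 G=8
Draw 4: a1=9.024, a2=3.704, a3=2.816, a0=15.544; τ=−ln(0.6989)/15.544=0.023 → t=0.260; u2·a0=0.8293·15.544=12.891; a1+a2=12.728 < 12.891 ≤ a1+…+a3=15.544 → R3 fires; R=5 Z=8 G=7
Draw 5: a1=11.280, a2=3.241, a3=2.464, a0=16.985; τ=−ln(0.5554)/16.985=0.035 → t=0.295; u2·a0=0.1908·16.985=3.241 ≤ a1=11.280 → R1 fires; R=5 Z=7 G=9
Draw 6: a1=9.870, a2=4.167, a3=3.168, a0=17.205; τ=−ln(0.1716)/17.205=0.102 → t=0.397; u2·a0=0.4894·17.205=8.420 ≤ a1=9.870 → R1 fires; R=5 Z=6 G=11
Draw 7: a1=8.460, a2=5.093, a3=3.872, a0=17.425; τ=−ln(0.8657)/17.425=0.008 → t=0.405; u2·a0=0.6206·17.425=10.814; a1=8.460 < 10.814 ≤ a1+a2=13.553 → R2 fires; R=6 Z=6 G=10
Draw 8: a1=10.152, a2=4.630, a3=3.520, a0=18.302; τ=−ln(0.4418)/18.302=0.045 → t=0.450; u2·a0=0.5957·18.302=10.903; a1=10.152 < 10.903 ≤ a1+a2=14.782 → R2 fires; R=7 Z=6 G=9
Draw 9: a1=11.844, a2=4.167, a3=3.168, a0=19.179; τ=−ln(0.1790)/19.179=0.090 → t=0.540; u2·a0=0.9793·19.179=18.782; a1+a2=16.011 < 18.782 ≤ a1+…+a3=19.179 → R3 fires; R=8 Z=6 G=8
Draw 10: a1=13.536, a2=3.704, a3=2.816, a0=20.056; τ=−ln(0.5286)/20.056=0.032 → t=0.571 > T=0.56: stop.
R first becomes ≥ 6 when it reaches 6 at the event at t=0.405.

Threshold first reached at t = 0.405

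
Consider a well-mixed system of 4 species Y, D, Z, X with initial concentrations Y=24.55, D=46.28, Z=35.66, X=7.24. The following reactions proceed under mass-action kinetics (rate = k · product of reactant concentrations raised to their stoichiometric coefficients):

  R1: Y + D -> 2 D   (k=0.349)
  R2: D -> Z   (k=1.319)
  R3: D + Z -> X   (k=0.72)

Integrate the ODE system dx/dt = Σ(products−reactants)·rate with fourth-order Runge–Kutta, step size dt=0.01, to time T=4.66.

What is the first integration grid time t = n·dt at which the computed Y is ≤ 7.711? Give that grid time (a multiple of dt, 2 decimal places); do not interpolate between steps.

Threshold first reached at t = 0.12

RK4 with dt=0.01: 466 steps to T=4.66. Trajectory (selected grid times):
t=0.00: Y=24.55 D=46.28 Z=35.66 X=7.24
t=0.11: Y=7.78 D=23.70 Z=4.99 X=42.25
t=0.12: Y=7.17 D=23.20 Z=4.50 X=43.05
t=0.52: Y=0.76 D=10.03 Z=1.86 X=54.16
t=1.04: Y=0.27 D=2.74 Z=1.84 X=58.06
t=1.55: Y=0.21 D=0.74 Z=1.83 X=59.09
t=2.07: Y=0.19 D=0.20 Z=1.83 X=59.37
t=2.59: Y=0.19 D=0.05 Z=1.83 X=59.45
t=3.11: Y=0.19 D=0.01 Z=1.83 X=59.47
t=3.62: Y=0.19 D=0.00 Z=1.83 X=59.47
t=4.14: Y=0.19 D=0.00 Z=1.83 X=59.47
t=4.66: Y=0.19 D=0.00 Z=1.83 X=59.47
Y(0.11)=7.783 > 7.711 but Y(0.12)=7.172 ≤ 7.711, so the first grid time is t=0.12.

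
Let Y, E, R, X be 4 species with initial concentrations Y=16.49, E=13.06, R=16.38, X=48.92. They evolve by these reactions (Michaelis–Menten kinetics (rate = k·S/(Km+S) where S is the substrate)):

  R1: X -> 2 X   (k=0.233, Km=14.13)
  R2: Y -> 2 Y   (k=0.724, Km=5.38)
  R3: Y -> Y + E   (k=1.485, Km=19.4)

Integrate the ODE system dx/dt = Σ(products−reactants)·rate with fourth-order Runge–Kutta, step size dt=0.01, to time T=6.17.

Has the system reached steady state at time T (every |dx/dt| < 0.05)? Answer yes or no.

Steady state at T: no

RK4 with dt=0.01: 617 steps to T=6.17. Trajectory (selected grid times):
t=0.00: Y=16.49 E=13.06 R=16.38 X=48.92
t=0.69: Y=16.87 E=13.53 R=16.38 X=49.04
t=1.37: Y=17.24 E=14.01 R=16.38 X=49.17
t=2.06: Y=17.62 E=14.49 R=16.38 X=49.29
t=2.74: Y=18.00 E=14.97 R=16.38 X=49.42
t=3.43: Y=18.39 E=15.47 R=16.38 X=49.54
t=4.11: Y=18.77 E=15.96 R=16.38 X=49.66
t=4.80: Y=19.16 E=16.47 R=16.38 X=49.79
t=5.48: Y=19.54 E=16.98 R=16.38 X=49.91
t=6.17: Y=19.94 E=17.49 R=16.38 X=50.04
Rates at T: R1=0.1817, R2=0.5701, R3=0.7526
dx/dt at T (Σ net stoichiometry × rate): Y=+0.5701, E=+0.7526, R=+0.0000, X=+0.1817
Largest |dx/dt| is |+0.7526| (E) ≥ 0.05 → not steady.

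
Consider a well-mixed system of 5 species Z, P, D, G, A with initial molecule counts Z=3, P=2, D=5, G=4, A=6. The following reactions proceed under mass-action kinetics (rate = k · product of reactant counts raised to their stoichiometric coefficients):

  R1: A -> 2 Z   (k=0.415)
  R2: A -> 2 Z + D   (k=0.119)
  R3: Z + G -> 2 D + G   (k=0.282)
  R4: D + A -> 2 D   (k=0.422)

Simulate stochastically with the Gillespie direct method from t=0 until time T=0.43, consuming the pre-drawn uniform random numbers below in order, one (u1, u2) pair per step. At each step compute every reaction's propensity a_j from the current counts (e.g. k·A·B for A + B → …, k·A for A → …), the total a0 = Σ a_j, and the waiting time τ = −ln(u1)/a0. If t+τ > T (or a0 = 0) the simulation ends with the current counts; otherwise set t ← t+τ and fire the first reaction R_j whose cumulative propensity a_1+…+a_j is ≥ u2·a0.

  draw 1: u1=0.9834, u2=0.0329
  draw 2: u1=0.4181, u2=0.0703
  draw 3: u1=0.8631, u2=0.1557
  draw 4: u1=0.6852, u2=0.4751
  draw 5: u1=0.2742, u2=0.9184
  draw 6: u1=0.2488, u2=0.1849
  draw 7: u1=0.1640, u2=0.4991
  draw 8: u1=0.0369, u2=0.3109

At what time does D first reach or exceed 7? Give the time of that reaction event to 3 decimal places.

Threshold first reached at t = 0.055

t=0.000: Z=3 P=2 D=5 G=4 A=6
Draw 1: a1=2.490, a2=0.714, a3=3.384, a4=12.660, a0=19.248; τ=−ln(0.9834)/19.248=0.001 → t=0.001; u2·a0=0.0329·19.248=0.633 ≤ a1=2.490 → R1 fires; Z=5 P=2 D=5 G=4 A=5
Draw 2: a1=2.075, a2=0.595, a3=5.640, a4=10.550, a0=18.860; τ=−ln(0.4181)/18.860=0.046 → t=0.047; u2·a0=0.0703·18.860=1.326 ≤ a1=2.075 → R1 fires; Z=7 P=2 D=5 G=4 A=4
Draw 3: a1=1.660, a2=0.476, a3=7.896, a4=8.440, a0=18.472; τ=−ln(0.8631)/18.472=0.008 → t=0.055; u2·a0=0.1557·18.472=2.876; a1+a2=2.136 < 2.876 ≤ a1+…+a3=10.032 → R3 fires; Z=6 P=2 D=7 G=4 A=4
Draw 4: a1=1.660, a2=0.476, a3=6.768, a4=11.816, a0=20.720; τ=−ln(0.6852)/20.720=0.018 → t=0.073; u2·a0=0.4751·20.720=9.844; a1+…+a3=8.904 < 9.844 ≤ a1+…+a4=20.720 → R4 fires; Z=6 P=2 D=8 G=4 A=3
Draw 5: a1=1.245, a2=0.357, a3=6.768, a4=10.128, a0=18.498; τ=−ln(0.2742)/18.498=0.070 → t=0.143; u2·a0=0.9184·18.498=16.989; a1+…+a3=8.370 < 16.989 ≤ a1+…+a4=18.498 → R4 fires; Z=6 P=2 D=9 G=4 A=2
Draw 6: a1=0.830, a2=0.238, a3=6.768, a4=7.596, a0=15.432; τ=−ln(0.2488)/15.432=0.090 → t=0.233; u2·a0=0.1849·15.432=2.853; a1+a2=1.068 < 2.853 ≤ a1+…+a3=7.836 → R3 fires; Z=5 P=2 D=11 G=4 A=2
Draw 7: a1=0.830, a2=0.238, a3=5.640, a4=9.284, a0=15.992; τ=−ln(0.1640)/15.992=0.113 → t=0.346; u2·a0=0.4991·15.992=7.982; a1+…+a3=6.708 < 7.982 ≤ a1+…+a4=15.992 → R4 fires; Z=5 P=2 D=12 G=4 A=1
Draw 8: a1=0.415, a2=0.119, a3=5.640, a4=5.064, a0=11.238; τ=−ln(0.0369)/11.238=0.294 → t=0.640 > T=0.43: stop.
D first becomes ≥ 7 when it reaches 7 at the event at t=0.055.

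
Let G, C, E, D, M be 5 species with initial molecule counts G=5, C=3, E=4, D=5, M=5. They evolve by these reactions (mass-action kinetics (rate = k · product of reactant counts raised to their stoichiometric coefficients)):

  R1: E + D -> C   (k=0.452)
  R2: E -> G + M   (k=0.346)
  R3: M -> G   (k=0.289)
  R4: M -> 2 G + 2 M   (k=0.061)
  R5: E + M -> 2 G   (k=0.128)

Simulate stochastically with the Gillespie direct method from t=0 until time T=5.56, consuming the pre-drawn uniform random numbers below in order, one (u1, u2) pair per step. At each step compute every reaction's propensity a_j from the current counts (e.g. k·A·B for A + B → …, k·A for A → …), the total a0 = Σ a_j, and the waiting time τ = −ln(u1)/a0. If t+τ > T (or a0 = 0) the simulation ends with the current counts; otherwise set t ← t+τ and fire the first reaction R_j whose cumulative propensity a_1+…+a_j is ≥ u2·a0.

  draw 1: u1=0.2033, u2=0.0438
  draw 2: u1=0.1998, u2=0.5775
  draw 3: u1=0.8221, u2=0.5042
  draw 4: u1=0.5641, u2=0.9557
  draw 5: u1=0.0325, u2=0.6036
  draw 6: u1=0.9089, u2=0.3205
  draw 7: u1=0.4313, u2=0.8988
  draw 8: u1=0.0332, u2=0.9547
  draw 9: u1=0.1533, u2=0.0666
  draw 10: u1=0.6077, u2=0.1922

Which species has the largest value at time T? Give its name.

Dominant species at T: G

t=0.000: G=5 C=3 E=4 D=5 M=5
Draw 1: a1=9.040, a2=1.384, a3=1.445, a4=0.305, a5=2.560, a0=14.734; τ=−ln(0.2033)/14.734=0.108 → t=0.108; u2·a0=0.0438·14.734=0.645 ≤ a1=9.040 → R1 fires; G=5 C=4 E=3 D=4 M=5
Draw 2: a1=5.424, a2=1.038, a3=1.445, a4=0.305, a5=1.920, a0=10.132; τ=−ln(0.1998)/10.132=0.159 → t=0.267; u2·a0=0.5775·10.132=5.851; a1=5.424 < 5.851 ≤ a1+a2=6.462 → R2 fires; G=6 C=4 E=2 D=4 M=6
Draw 3: a1=3.616, a2=0.692, a3=1.734, a4=0.366, a5=1.536, a0=7.944; τ=−ln(0.8221)/7.944=0.025 → t=0.292; u2·a0=0.5042·7.944=4.005; a1=3.616 < 4.005 ≤ a1+a2=4.308 → R2 fires; G=7 C=4 E=1 D=4 M=7
Draw 4: a1=1.808, a2=0.346, a3=2.023, a4=0.427, a5=0.896, a0=5.500; τ=−ln(0.5641)/5.500=0.104 → t=0.396; u2·a0=0.9557·5.500=5.256; a1+…+a4=4.604 < 5.256 ≤ a1+…+a5=5.500 → R5 fires; G=9 C=4 E=0 D=4 M=6
Draw 5: a1=0.000, a2=0.000, a3=1.734, a4=0.366, a5=0.000, a0=2.100; τ=−ln(0.0325)/2.100=1.632 → t=2.027; u2·a0=0.6036·2.100=1.268; a1+a2=0.000 < 1.268 ≤ a1+…+a3=1.734 → R3 fires; G=10 C=4 E=0 D=4 M=5
Draw 6: a1=0.000, a2=0.000, a3=1.445, a4=0.305, a5=0.000, a0=1.750; τ=−ln(0.9089)/1.750=0.055 → t=2.082; u2·a0=0.3205·1.750=0.561; a1+a2=0.000 < 0.561 ≤ a1+…+a3=1.445 → R3 fires; G=11 C=4 E=0 D=4 M=4
Draw 7: a1=0.000, a2=0.000, a3=1.156, a4=0.244, a5=0.000, a0=1.400; τ=−ln(0.4313)/1.400=0.601 → t=2.683; u2·a0=0.8988·1.400=1.258; a1+…+a3=1.156 < 1.258 ≤ a1+…+a4=1.400 → R4 fires; G=13 C=4 E=0 D=4 M=5
Draw 8: a1=0.000, a2=0.000, a3=1.445, a4=0.305, a5=0.000, a0=1.750; τ=−ln(0.0332)/1.750=1.946 → t=4.629; u2·a0=0.9547·1.750=1.671; a1+…+a3=1.445 < 1.671 ≤ a1+…+a4=1.750 → R4 fires; G=15 C=4 E=0 D=4 M=6
Draw 9: a1=0.000, a2=0.000, a3=1.734, a4=0.366, a5=0.000, a0=2.100; τ=−ln(0.1533)/2.100=0.893 → t=5.522; u2·a0=0.0666·2.100=0.140; a1+a2=0.000 < 0.140 ≤ a1+…+a3=1.734 → R3 fires; G=16 C=4 E=0 D=4 M=5
Draw 10: a1=0.000, a2=0.000, a3=1.445, a4=0.305, a5=0.000, a0=1.750; τ=−ln(0.6077)/1.750=0.285 → t=5.806 > T=5.56: stop.
At T=5.56: G=16 C=4 E=0 D=4 M=5; the largest is G.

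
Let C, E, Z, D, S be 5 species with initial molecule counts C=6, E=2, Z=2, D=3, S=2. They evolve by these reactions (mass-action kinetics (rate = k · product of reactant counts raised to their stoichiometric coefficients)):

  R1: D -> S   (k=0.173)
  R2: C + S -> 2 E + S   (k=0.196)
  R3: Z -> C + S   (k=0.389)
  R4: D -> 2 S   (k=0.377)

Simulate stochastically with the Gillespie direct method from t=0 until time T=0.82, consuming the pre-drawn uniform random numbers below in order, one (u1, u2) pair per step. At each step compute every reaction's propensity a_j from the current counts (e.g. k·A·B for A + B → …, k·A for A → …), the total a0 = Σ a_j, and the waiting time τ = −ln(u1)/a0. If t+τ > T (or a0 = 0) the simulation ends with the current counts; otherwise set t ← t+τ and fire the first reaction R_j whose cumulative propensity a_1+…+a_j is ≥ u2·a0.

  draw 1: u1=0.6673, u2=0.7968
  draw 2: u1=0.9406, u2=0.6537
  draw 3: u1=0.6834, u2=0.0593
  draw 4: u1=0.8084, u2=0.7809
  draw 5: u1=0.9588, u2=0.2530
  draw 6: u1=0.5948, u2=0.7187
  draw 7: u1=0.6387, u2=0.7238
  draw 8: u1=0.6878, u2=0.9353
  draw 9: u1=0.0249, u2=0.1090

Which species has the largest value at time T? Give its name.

t=0.000: C=6 E=2 Z=2 D=3 S=2
Draw 1: a1=0.519, a2=2.352, a3=0.778, a4=1.131, a0=4.780; τ=−ln(0.6673)/4.780=0.085 → t=0.085; u2·a0=0.7968·4.780=3.809; a1+…+a3=3.649 < 3.809 ≤ a1+…+a4=4.780 → R4 fires; C=6 E=2 Z=2 D=2 S=4
Draw 2: a1=0.346, a2=4.704, a3=0.778, a4=0.754, a0=6.582; τ=−ln(0.9406)/6.582=0.009 → t=0.094; u2·a0=0.6537·6.582=4.303; a1=0.346 < 4.303 ≤ a1+a2=5.050 → R2 fires; C=5 E=4 Z=2 D=2 S=4
Draw 3: a1=0.346, a2=3.920, a3=0.778, a4=0.754, a0=5.798; τ=−ln(0.6834)/5.798=0.066 → t=0.160; u2·a0=0.0593·5.798=0.344 ≤ a1=0.346 → R1 fires; C=5 E=4 Z=2 D=1 S=5
Draw 4: a1=0.173, a2=4.900, a3=0.778, a4=0.377, a0=6.228; τ=−ln(0.8084)/6.228=0.034 → t=0.194; u2·a0=0.7809·6.228=4.863; a1=0.173 < 4.863 ≤ a1+a2=5.073 → R2 fires; C=4 E=6 Z=2 D=1 S=5
Draw 5: a1=0.173, a2=3.920, a3=0.778, a4=0.377, a0=5.248; τ=−ln(0.9588)/5.248=0.008 → t=0.202; u2·a0=0.2530·5.248=1.328; a1=0.173 < 1.328 ≤ a1+a2=4.093 → R2 fires; C=3 E=8 Z=2 D=1 S=5
Draw 6: a1=0.173, a2=2.940, a3=0.778, a4=0.377, a0=4.268; τ=−ln(0.5948)/4.268=0.122 → t=0.323; u2·a0=0.7187·4.268=3.067; a1=0.173 < 3.067 ≤ a1+a2=3.113 → R2 fires; C=2 E=10 Z=2 D=1 S=5
Draw 7: a1=0.173, a2=1.960, a3=0.778, a4=0.377, a0=3.288; τ=−ln(0.6387)/3.288=0.136 → t=0.460; u2·a0=0.7238·3.288=2.380; a1+a2=2.133 < 2.380 ≤ a1+…+a3=2.911 → R3 fires; C=3 E=10 Z=1 D=1 S=6
Draw 8: a1=0.173, a2=3.528, a3=0.389, a4=0.377, a0=4.467; τ=−ln(0.6878)/4.467=0.084 → t=0.544; u2·a0=0.9353·4.467=4.178; a1+…+a3=4.090 < 4.178 ≤ a1+…+a4=4.467 → R4 fires; C=3 E=10 Z=1 D=0 S=8
Draw 9: a1=0.000, a2=4.704, a3=0.389, a4=0.000, a0=5.093; τ=−ln(0.0249)/5.093=0.725 → t=1.269 > T=0.82: stop.
At T=0.82: C=3 E=10 Z=1 D=0 S=8; the largest is E.

Dominant species at T: E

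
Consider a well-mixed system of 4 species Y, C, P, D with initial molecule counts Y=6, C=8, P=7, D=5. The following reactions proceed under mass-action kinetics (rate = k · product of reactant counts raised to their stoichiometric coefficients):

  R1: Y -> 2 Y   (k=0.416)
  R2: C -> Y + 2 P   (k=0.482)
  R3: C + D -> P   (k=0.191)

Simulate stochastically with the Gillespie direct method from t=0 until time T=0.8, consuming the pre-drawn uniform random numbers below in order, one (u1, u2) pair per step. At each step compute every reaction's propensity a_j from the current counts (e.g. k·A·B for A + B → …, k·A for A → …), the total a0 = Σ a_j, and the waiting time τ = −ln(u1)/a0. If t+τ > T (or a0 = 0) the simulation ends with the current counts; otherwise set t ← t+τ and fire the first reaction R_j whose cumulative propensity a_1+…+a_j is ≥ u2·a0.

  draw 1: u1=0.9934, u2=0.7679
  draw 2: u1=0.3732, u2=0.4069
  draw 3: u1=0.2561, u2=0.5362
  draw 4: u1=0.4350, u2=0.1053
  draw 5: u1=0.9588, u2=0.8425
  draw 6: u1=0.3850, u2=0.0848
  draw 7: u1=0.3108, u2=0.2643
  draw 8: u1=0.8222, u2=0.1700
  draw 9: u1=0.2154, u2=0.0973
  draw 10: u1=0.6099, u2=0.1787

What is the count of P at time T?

P at T = 13

t=0.000: Y=6 C=8 P=7 D=5
Draw 1: a1=2.496, a2=3.856, a3=7.640, a0=13.992; τ=−ln(0.9934)/13.992=0.000 → t=0.000; u2·a0=0.7679·13.992=10.744; a1+a2=6.352 < 10.744 ≤ a1+…+a3=13.992 → R3 fires; Y=6 C=7 P=8 D=4
Draw 2: a1=2.496, a2=3.374, a3=5.348, a0=11.218; τ=−ln(0.3732)/11.218=0.088 → t=0.088; u2·a0=0.4069·11.218=4.565; a1=2.496 < 4.565 ≤ a1+a2=5.870 → R2 fires; Y=7 C=6 P=10 D=4
Draw 3: a1=2.912, a2=2.892, a3=4.584, a0=10.388; τ=−ln(0.2561)/10.388=0.131 → t=0.219; u2·a0=0.5362·10.388=5.570; a1=2.912 < 5.570 ≤ a1+a2=5.804 → R2 fires; Y=8 C=5 P=12 D=4
Draw 4: a1=3.328, a2=2.410, a3=3.820, a0=9.558; τ=−ln(0.4350)/9.558=0.087 → t=0.307; u2·a0=0.1053·9.558=1.006 ≤ a1=3.328 → R1 fires; Y=9 C=5 P=12 D=4
Draw 5: a1=3.744, a2=2.410, a3=3.820, a0=9.974; τ=−ln(0.9588)/9.974=0.004 → t=0.311; u2·a0=0.8425·9.974=8.403; a1+a2=6.154 < 8.403 ≤ a1+…+a3=9.974 → R3 fires; Y=9 C=4 P=13 D=3
Draw 6: a1=3.744, a2=1.928, a3=2.292, a0=7.964; τ=−ln(0.3850)/7.964=0.120 → t=0.431; u2·a0=0.0848·7.964=0.675 ≤ a1=3.744 → R1 fires; Y=10 C=4 P=13 D=3
Draw 7: a1=4.160, a2=1.928, a3=2.292, a0=8.380; τ=−ln(0.3108)/8.380=0.139 → t=0.570; u2·a0=0.2643·8.380=2.215 ≤ a1=4.160 → R1 fires; Y=11 C=4 P=13 D=3
Draw 8: a1=4.576, a2=1.928, a3=2.292, a0=8.796; τ=−ln(0.8222)/8.796=0.022 → t=0.592; u2·a0=0.1700·8.796=1.495 ≤ a1=4.576 → R1 fires; Y=12 C=4 P=13 D=3
Draw 9: a1=4.992, a2=1.928, a3=2.292, a0=9.212; τ=−ln(0.2154)/9.212=0.167 → t=0.759; u2·a0=0.0973·9.212=0.896 ≤ a1=4.992 → R1 fires; Y=13 C=4 P=13 D=3
Draw 10: a1=5.408, a2=1.928, a3=2.292, a0=9.628; τ=−ln(0.6099)/9.628=0.051 → t=0.810 > T=0.8: stop.
Read off P at T=0.8: 13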